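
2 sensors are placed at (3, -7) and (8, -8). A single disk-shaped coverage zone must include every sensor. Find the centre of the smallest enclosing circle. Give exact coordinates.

The smallest circle enclosing two points has them as diameter endpoints.
Centre = midpoint = (5.5, -7.5); r² = |(3, -7)−(8, -8)|²/4 = 26/4 = 6.5.
Centre = (5.5, -7.5).

(5.5, -7.5)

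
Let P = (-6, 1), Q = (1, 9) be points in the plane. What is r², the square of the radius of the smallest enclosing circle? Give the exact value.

28.25

The smallest circle enclosing two points has them as diameter endpoints.
Centre = midpoint = (-2.5, 5); r² = |PQ|²/4 = 113/4 = 28.25.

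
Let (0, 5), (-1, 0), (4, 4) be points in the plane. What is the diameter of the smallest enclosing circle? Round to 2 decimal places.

6.41

Call the three points A, B, C in the order given.
Side lengths²: AB² = 26, AC² = 17, BC² = 41.
Since BC² = 41 < 26 + 17 = 43, the triangle is acute, so the smallest enclosing circle is the circumcircle.
Circumcentre = (59/42, 89/42), r² = 9061/882.
Diameter = 2r = 2√(9061/882) ≈ 6.41.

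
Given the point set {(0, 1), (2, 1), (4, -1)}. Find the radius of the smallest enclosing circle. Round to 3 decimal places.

2.236

Call the three points A, B, C in the order given.
Side lengths²: AB² = 4, AC² = 20, BC² = 8.
Since AC² = 20 ≥ 8 + 4 = 12, the angle opposite AC is not acute, so the smallest enclosing circle has AC as diameter.
Centre = midpoint of AC = (2, 0), r² = 20/4 = 5.
r = √5 ≈ 2.236.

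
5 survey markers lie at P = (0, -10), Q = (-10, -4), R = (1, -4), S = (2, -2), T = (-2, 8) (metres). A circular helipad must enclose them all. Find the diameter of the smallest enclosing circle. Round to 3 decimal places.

18.131

The minimum enclosing circle is determined by three boundary points: P, Q, T.
Their circumcentre is (-10/7, -22/21) with r² = 36244/441.
The farthest remaining point R is at distance² 6445/441 ≤ 36244/441.
Diameter = 2r = 2√(36244/441) ≈ 18.131.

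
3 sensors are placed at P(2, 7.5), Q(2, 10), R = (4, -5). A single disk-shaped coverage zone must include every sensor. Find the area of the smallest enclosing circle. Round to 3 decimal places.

Side lengths²: PQ² = 6.25, PR² = 160.25, QR² = 229.
Since QR² = 229 ≥ 160.25 + 6.25 = 166.5, the angle opposite QR is not acute, so the smallest enclosing circle has QR as diameter.
Centre = midpoint of QR = (3, 2.5), r² = 229/4 = 57.25.
Area = π·r² = π·57.25 ≈ 179.856.

179.856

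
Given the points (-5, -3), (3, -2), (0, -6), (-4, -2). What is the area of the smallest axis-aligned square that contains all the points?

64

The bounding box has width 8 and height 4.
An axis-aligned square enclosing the set must have side ≥ max(width, height).
So the minimum side is max(8, 4) = 8.
Area = 8² = 64.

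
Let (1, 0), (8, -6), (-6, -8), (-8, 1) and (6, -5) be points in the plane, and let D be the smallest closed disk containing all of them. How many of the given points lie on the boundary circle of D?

A smallest enclosing disk is always determined by at most three of the input points on its boundary.
The farthest pair is (8, -6)–(-8, 1) with squared distance 305. The circle on this segment as diameter has centre (0, -2.5) and r² = 305/4 = 76.25.
Check (1, 0): distance² to centre = 7.25 ≤ 76.25, so it lies inside.
All remaining points lie in this disk, and no smaller disk contains both endpoints, so this is the minimum enclosing circle.
The points at distance exactly r from the centre are (8, -6), (-8, 1) — 2 points.

2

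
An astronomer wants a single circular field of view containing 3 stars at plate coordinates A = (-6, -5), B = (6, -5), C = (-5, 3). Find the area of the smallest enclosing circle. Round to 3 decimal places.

Side lengths²: AB² = 144, AC² = 65, BC² = 185.
Since BC² = 185 < 144 + 65 = 209, the triangle is acute, so the smallest enclosing circle is the circumcircle.
Circumcentre = (0, -1.6875), r² = 46.97265625.
Area = π·r² = π·46.97265625 ≈ 147.569.

147.569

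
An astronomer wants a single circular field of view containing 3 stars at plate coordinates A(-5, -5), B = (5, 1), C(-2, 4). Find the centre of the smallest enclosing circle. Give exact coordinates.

Side lengths²: AB² = 136, AC² = 90, BC² = 58.
Since AB² = 136 < 90 + 58 = 148, the triangle is acute, so the smallest enclosing circle is the circumcircle.
Circumcentre = (-0.25, -19/12), r² = 2465/72.
Centre = (-0.25, -19/12).

(-0.25, -19/12)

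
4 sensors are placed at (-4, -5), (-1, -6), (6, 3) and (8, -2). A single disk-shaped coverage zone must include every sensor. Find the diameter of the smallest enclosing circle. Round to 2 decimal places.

By Welzl's lemma the MEC is supported by two points (diametrically opposite) or three points (on a circumcircle).
The minimum enclosing circle is determined by three boundary points: (-4, -5), (6, 3), (8, -2).
Their circumcentre is (17/11, -37/22) with r² = 20213/484.
The farthest remaining point (-1, -6) is at distance² 12161/484 ≤ 20213/484.
Diameter = 2r = 2√(20213/484) ≈ 12.92.

12.92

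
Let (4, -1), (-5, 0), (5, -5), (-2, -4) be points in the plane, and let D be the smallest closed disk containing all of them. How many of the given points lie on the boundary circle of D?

A smallest enclosing disk is always determined by at most three of the input points on its boundary.
The farthest pair is (-5, 0)–(5, -5) with squared distance 125. The circle on this segment as diameter has centre (0, -2.5) and r² = 125/4 = 31.25.
Check (4, -1): distance² to centre = 18.25 ≤ 31.25, so it lies inside.
All remaining points lie in this disk, and no smaller disk contains both endpoints, so this is the minimum enclosing circle.
The points at distance exactly r from the centre are (-5, 0), (5, -5) — 2 points.

2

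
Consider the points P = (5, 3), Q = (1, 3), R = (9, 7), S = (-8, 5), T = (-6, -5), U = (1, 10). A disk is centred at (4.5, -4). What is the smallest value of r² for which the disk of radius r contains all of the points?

237.25

The required radius is the distance from (4.5, -4) to the farthest point.
Squared distances: 49.25, 61.25, 141.25, 237.25, 111.25, 208.25.
Maximum is 237.25, attained at S.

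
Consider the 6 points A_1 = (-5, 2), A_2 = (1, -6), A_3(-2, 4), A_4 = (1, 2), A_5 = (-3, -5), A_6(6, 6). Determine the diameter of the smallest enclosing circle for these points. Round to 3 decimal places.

14.213

The minimum enclosing circle of a finite set is fixed by two of the points (as a diameter) or three (as a circumcircle).
The farthest pair is A_5–A_6 with squared distance 202. The circle on this segment as diameter has centre (1.5, 0.5) and r² = 202/4 = 50.5.
Check A_1: distance² to centre = 44.5 ≤ 50.5, so it lies inside.
All remaining points lie in this disk, and no smaller disk contains both endpoints, so this is the minimum enclosing circle.
Diameter = 2r = 2√(50.5) ≈ 14.213.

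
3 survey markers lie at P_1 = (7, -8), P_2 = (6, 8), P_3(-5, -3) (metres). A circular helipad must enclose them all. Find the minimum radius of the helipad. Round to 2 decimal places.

8.67

Side lengths²: P_1P_2² = 257, P_1P_3² = 169, P_2P_3² = 242.
Since P_1P_2² = 257 < 242 + 169 = 411, the triangle is acute, so the smallest enclosing circle is the circumcircle.
Circumcentre = (109/34, -7/34), r² = 43433/578.
r = √(43433/578) ≈ 8.67.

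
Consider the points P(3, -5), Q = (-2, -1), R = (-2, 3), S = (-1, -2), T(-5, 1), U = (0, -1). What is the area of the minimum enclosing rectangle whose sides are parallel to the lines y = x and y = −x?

In coordinates u = x + y, v = x − y the rectangle is axis-aligned; the map (x,y)→(u,v) scales areas by 2.
u-values: -2, -3, 1, -3, -4, -1; range = 1 − (-4) = 5.
v-values: 8, -1, -5, 1, -6, 1; range = 8 − (-6) = 14.
Area = (5 × 14) / 2 = 35.

35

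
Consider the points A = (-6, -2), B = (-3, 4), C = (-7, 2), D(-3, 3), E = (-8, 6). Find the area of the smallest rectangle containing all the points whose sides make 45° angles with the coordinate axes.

45

In coordinates u = x + y, v = x − y the rectangle is axis-aligned; the map (x,y)→(u,v) scales areas by 2.
u-values: -8, 1, -5, 0, -2; range = 1 − (-8) = 9.
v-values: -4, -7, -9, -6, -14; range = -4 − (-14) = 10.
Area = (9 × 10) / 2 = 45.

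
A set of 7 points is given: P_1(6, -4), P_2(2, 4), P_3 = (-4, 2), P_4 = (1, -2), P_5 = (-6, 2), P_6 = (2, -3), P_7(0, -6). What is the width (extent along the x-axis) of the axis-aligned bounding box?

12

max x = 6, min x = -6, so width = 12.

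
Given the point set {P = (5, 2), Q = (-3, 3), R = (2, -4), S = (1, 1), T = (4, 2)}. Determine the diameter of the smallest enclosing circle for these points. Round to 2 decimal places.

The minimum enclosing circle is determined by three boundary points: P, Q, R.
Their circumcentre is (25/34, 13/34) with r² = 12025/578.
The farthest remaining point T is at distance² 7673/578 ≤ 12025/578.
Diameter = 2r = 2√(12025/578) ≈ 9.12.

9.12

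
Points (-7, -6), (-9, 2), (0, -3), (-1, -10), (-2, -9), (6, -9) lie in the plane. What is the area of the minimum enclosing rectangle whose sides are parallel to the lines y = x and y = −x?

130

In coordinates u = x + y, v = x − y the rectangle is axis-aligned; the map (x,y)→(u,v) scales areas by 2.
u-values: -13, -7, -3, -11, -11, -3; range = -3 − (-13) = 10.
v-values: -1, -11, 3, 9, 7, 15; range = 15 − (-11) = 26.
Area = (10 × 26) / 2 = 130.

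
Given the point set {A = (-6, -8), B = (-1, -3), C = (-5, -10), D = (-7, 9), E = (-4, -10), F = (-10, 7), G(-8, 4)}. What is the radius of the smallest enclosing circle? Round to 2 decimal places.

9.62

A smallest enclosing disk is always determined by at most three of the input points on its boundary.
The farthest pair is D–E with squared distance 370. The circle on this segment as diameter has centre (-5.5, -0.5) and r² = 370/4 = 92.5.
Check A: distance² to centre = 56.5 ≤ 92.5, so it lies inside.
All remaining points lie in this disk, and no smaller disk contains both endpoints, so this is the minimum enclosing circle.
r = √(92.5) ≈ 9.62.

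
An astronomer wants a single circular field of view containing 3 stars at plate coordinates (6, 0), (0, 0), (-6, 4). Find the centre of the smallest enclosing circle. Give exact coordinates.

Call the three points A, B, C in the order given.
Side lengths²: AB² = 36, AC² = 160, BC² = 52.
Since AC² = 160 ≥ 52 + 36 = 88, the angle opposite AC is not acute, so the smallest enclosing circle has AC as diameter.
Centre = midpoint of AC = (0, 2), r² = 160/4 = 40.
Centre = (0, 2).

(0, 2)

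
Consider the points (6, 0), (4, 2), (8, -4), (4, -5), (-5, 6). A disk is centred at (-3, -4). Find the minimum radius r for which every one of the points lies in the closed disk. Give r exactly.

The required radius is the distance from (-3, -4) to the farthest point.
Squared distances: 97, 85, 121, 50, 104.
Maximum is 121, attained at (8, -4).
r = √121 = 11.

11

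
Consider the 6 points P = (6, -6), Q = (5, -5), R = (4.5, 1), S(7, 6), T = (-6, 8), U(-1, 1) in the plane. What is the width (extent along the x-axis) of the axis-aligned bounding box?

max x = 7, min x = -6, so width = 13.

13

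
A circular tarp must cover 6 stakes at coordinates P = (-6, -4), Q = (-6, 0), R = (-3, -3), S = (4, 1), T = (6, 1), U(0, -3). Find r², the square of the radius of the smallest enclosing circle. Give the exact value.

42.25

The minimum enclosing circle of a finite set is fixed by two of the points (as a diameter) or three (as a circumcircle).
The farthest pair is P–T with squared distance 169. The circle on this segment as diameter has centre (0, -1.5) and r² = 169/4 = 42.25.
Check Q: distance² to centre = 38.25 ≤ 42.25, so it lies inside.
All remaining points lie in this disk, and no smaller disk contains both endpoints, so this is the minimum enclosing circle.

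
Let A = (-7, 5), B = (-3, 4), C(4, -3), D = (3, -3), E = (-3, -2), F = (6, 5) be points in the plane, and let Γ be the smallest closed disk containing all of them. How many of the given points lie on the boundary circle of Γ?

By Welzl's lemma the MEC is supported by two points (diametrically opposite) or three points (on a circumcircle).
The minimum enclosing circle is determined by three boundary points: A, C, F.
Their circumcentre is (-0.5, 2.375) with r² = 49.140625.
The farthest remaining point D is at distance² 41.140625 ≤ 49.140625.
The points at distance exactly r from the centre are A, C, F — 3 points.

3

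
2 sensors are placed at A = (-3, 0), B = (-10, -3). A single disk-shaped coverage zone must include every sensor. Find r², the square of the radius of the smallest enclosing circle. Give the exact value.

The smallest circle enclosing two points has them as diameter endpoints.
Centre = midpoint = (-6.5, -1.5); r² = |AB|²/4 = 58/4 = 14.5.

14.5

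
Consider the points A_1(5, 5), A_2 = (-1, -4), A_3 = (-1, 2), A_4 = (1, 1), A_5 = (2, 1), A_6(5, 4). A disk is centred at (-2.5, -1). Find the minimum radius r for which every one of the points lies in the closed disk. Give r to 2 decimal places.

The required radius is the distance from (-2.5, -1) to the farthest point.
Squared distances: 92.25, 11.25, 11.25, 16.25, 24.25, 81.25.
Maximum is 92.25, attained at A_1.
r = √(92.25) ≈ 9.60.

9.60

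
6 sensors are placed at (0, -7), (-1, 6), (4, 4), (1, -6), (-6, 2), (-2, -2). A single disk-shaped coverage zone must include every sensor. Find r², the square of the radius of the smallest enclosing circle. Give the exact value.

42.5

A smallest enclosing disk is always determined by at most three of the input points on its boundary.
The farthest pair is (0, -7)–(-1, 6) with squared distance 170. The circle on this segment as diameter has centre (-0.5, -0.5) and r² = 170/4 = 42.5.
Check (4, 4): distance² to centre = 40.5 ≤ 42.5, so it lies inside.
All remaining points lie in this disk, and no smaller disk contains both endpoints, so this is the minimum enclosing circle.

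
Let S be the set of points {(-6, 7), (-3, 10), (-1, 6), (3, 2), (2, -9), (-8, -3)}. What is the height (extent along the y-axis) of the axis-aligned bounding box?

19

max y = 10, min y = -9, so height = 19.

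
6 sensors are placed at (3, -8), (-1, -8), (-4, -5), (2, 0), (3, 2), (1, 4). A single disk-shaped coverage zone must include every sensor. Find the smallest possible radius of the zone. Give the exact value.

The minimum enclosing circle is determined by three boundary points: (3, -8), (-1, -8), (1, 4).
Their circumcentre is (1, -13/6) with r² = 1369/36.
The farthest remaining point (-4, -5) is at distance² 1189/36 ≤ 1369/36.
r = √(1369/36) = 37/6.

37/6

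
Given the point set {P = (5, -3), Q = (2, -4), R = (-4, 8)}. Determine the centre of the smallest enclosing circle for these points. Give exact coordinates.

Side lengths²: PQ² = 10, PR² = 202, QR² = 180.
Since PR² = 202 ≥ 180 + 10 = 190, the angle opposite PR is not acute, so the smallest enclosing circle has PR as diameter.
Centre = midpoint of PR = (0.5, 2.5), r² = 202/4 = 50.5.
Centre = (0.5, 2.5).

(0.5, 2.5)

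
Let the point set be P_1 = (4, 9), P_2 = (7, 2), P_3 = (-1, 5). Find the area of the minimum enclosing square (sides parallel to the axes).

64

The bounding box has width 8 and height 7.
An axis-aligned square enclosing the set must have side ≥ max(width, height).
So the minimum side is max(8, 7) = 8.
Area = 8² = 64.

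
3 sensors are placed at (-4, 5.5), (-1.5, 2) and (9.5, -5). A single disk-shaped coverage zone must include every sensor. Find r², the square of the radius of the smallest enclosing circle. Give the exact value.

73.125

Call the three points A, B, C in the order given.
Side lengths²: AB² = 18.5, AC² = 292.5, BC² = 170.
Since AC² = 292.5 ≥ 170 + 18.5 = 188.5, the angle opposite AC is not acute, so the smallest enclosing circle has AC as diameter.
Centre = midpoint of AC = (2.75, 0.25), r² = 292.5/4 = 73.125.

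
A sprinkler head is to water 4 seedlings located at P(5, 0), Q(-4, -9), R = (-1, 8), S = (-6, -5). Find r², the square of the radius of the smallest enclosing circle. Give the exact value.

By Welzl's lemma the MEC is supported by two points (diametrically opposite) or three points (on a circumcircle).
The farthest pair is Q–R with squared distance 298. The circle on this segment as diameter has centre (-2.5, -0.5) and r² = 298/4 = 74.5.
Check P: distance² to centre = 56.5 ≤ 74.5, so it lies inside.
All remaining points lie in this disk, and no smaller disk contains both endpoints, so this is the minimum enclosing circle.

74.5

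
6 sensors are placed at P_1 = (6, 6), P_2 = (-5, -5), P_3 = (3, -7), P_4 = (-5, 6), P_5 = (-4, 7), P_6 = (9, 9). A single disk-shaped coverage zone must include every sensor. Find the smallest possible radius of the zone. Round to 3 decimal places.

9.899

The farthest pair is P_2–P_6 with squared distance 392. The circle on this segment as diameter has centre (2, 2) and r² = 392/4 = 98.
Check P_1: distance² to centre = 32 ≤ 98, so it lies inside.
All remaining points lie in this disk, and no smaller disk contains both endpoints, so this is the minimum enclosing circle.
r = √98 ≈ 9.899.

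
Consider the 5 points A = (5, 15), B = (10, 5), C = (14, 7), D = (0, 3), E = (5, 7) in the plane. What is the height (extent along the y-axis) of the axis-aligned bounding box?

12

max y = 15, min y = 3, so height = 12.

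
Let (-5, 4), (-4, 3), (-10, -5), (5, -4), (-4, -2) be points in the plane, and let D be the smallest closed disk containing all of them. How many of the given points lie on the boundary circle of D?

The minimum enclosing circle is determined by three boundary points: (-5, 4), (-10, -5), (5, -4).
Their circumcentre is (-168/65, -42/13) with r² = 245549/4225.
The farthest remaining point (-4, 3) is at distance² 172489/4225 ≤ 245549/4225.
The points at distance exactly r from the centre are (-5, 4), (-10, -5), (5, -4) — 3 points.

3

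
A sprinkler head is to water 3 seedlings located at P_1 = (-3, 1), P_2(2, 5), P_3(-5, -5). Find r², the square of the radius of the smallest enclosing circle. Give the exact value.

37.25

Side lengths²: P_1P_2² = 41, P_1P_3² = 40, P_2P_3² = 149.
Since P_2P_3² = 149 ≥ 41 + 40 = 81, the angle opposite P_2P_3 is not acute, so the smallest enclosing circle has P_2P_3 as diameter.
Centre = midpoint of P_2P_3 = (-1.5, 0), r² = 149/4 = 37.25.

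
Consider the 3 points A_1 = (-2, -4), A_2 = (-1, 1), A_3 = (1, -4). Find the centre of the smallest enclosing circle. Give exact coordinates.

(-0.5, -1.7)

Side lengths²: A_1A_2² = 26, A_1A_3² = 9, A_2A_3² = 29.
Since A_2A_3² = 29 < 26 + 9 = 35, the triangle is acute, so the smallest enclosing circle is the circumcircle.
Circumcentre = (-0.5, -1.7), r² = 7.54.
Centre = (-0.5, -1.7).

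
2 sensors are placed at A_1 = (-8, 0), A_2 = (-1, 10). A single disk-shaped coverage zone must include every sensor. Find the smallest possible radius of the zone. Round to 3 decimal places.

The smallest circle enclosing two points has them as diameter endpoints.
Centre = midpoint = (-4.5, 5); r² = |A_1A_2|²/4 = 149/4 = 37.25.
r = √(37.25) ≈ 6.103.

6.103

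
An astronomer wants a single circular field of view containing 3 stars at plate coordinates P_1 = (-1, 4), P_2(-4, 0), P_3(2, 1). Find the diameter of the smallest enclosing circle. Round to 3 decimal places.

6.145

Side lengths²: P_1P_2² = 25, P_1P_3² = 18, P_2P_3² = 37.
Since P_2P_3² = 37 < 25 + 18 = 43, the triangle is acute, so the smallest enclosing circle is the circumcircle.
Circumcentre = (-15/14, 13/14), r² = 925/98.
Diameter = 2r = 2√(925/98) ≈ 6.145.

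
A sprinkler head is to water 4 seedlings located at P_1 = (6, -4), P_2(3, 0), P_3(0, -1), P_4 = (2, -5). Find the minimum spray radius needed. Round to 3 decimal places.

A smallest enclosing disk is always determined by at most three of the input points on its boundary.
The farthest pair is P_1–P_3 with squared distance 45. The circle on this segment as diameter has centre (3, -2.5) and r² = 45/4 = 11.25.
Check P_2: distance² to centre = 6.25 ≤ 11.25, so it lies inside.
All remaining points lie in this disk, and no smaller disk contains both endpoints, so this is the minimum enclosing circle.
r = √(11.25) ≈ 3.354.

3.354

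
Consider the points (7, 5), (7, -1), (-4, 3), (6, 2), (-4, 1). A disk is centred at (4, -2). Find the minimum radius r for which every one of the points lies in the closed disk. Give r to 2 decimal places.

9.43

The required radius is the distance from (4, -2) to the farthest point.
Squared distances: 58, 10, 89, 20, 73.
Maximum is 89, attained at (-4, 3).
r = √89 ≈ 9.43.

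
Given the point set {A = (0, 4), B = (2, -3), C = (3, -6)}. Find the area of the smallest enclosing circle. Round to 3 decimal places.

85.608

Side lengths²: AB² = 53, AC² = 109, BC² = 10.
Since AC² = 109 ≥ 53 + 10 = 63, the angle opposite AC is not acute, so the smallest enclosing circle has AC as diameter.
Centre = midpoint of AC = (1.5, -1), r² = 109/4 = 27.25.
Area = π·r² = π·27.25 ≈ 85.608.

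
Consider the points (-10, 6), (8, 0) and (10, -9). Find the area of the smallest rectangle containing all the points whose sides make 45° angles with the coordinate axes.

In coordinates u = x + y, v = x − y the rectangle is axis-aligned; the map (x,y)→(u,v) scales areas by 2.
u-values: -4, 8, 1; range = 8 − (-4) = 12.
v-values: -16, 8, 19; range = 19 − (-16) = 35.
Area = (12 × 35) / 2 = 210.

210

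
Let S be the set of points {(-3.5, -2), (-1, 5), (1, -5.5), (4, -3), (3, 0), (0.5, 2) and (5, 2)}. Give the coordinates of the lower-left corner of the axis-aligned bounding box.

(-3.5, -5.5)

x-range [-3.5, 5], y-range [-5.5, 5].
The lower-left corner is (-3.5, -5.5).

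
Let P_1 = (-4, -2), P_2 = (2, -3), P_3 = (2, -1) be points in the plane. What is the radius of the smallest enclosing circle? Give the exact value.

37/12

Side lengths²: P_1P_2² = 37, P_1P_3² = 37, P_2P_3² = 4.
Since P_1P_3² = 37 < 37 + 4 = 41, the triangle is acute, so the smallest enclosing circle is the circumcircle.
Circumcentre = (-11/12, -2), r² = 1369/144.
r = √(1369/144) = 37/12.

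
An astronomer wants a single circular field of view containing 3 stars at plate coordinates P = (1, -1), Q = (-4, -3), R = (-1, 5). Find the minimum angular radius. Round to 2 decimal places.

4.27

Side lengths²: PQ² = 29, PR² = 40, QR² = 73.
Since QR² = 73 ≥ 40 + 29 = 69, the angle opposite QR is not acute, so the smallest enclosing circle has QR as diameter.
Centre = midpoint of QR = (-2.5, 1), r² = 73/4 = 18.25.
r = √(18.25) ≈ 4.27.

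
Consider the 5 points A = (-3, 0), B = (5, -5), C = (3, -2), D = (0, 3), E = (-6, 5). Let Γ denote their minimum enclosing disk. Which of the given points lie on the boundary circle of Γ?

B, E

By Welzl's lemma the MEC is supported by two points (diametrically opposite) or three points (on a circumcircle).
The farthest pair is B–E with squared distance 221. The circle on this segment as diameter has centre (-0.5, 0) and r² = 221/4 = 55.25.
Check A: distance² to centre = 6.25 ≤ 55.25, so it lies inside.
All remaining points lie in this disk, and no smaller disk contains both endpoints, so this is the minimum enclosing circle.
The points at distance exactly r from the centre are B, E — 2 points.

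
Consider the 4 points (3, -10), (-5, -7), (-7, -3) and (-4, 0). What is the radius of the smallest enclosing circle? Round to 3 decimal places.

The minimum enclosing circle of a finite set is fixed by two of the points (as a diameter) or three (as a circumcircle).
The minimum enclosing circle is determined by three boundary points: (3, -10), (-7, -3), (-4, 0).
Their circumcentre is (-47/34, -191/34) with r² = 22201/578.
The farthest remaining point (-5, -7) is at distance² 8669/578 ≤ 22201/578.
r = √(22201/578) ≈ 6.198.

6.198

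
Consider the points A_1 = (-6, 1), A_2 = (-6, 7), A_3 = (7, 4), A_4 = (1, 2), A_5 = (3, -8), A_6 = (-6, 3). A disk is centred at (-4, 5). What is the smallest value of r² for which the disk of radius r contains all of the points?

The required radius is the distance from (-4, 5) to the farthest point.
Squared distances: 20, 8, 122, 34, 218, 8.
Maximum is 218, attained at A_5.

218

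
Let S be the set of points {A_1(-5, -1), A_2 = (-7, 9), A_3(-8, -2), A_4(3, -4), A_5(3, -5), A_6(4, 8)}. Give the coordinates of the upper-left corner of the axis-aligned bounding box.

x-range [-8, 4], y-range [-5, 9].
The upper-left corner is (-8, 9).

(-8, 9)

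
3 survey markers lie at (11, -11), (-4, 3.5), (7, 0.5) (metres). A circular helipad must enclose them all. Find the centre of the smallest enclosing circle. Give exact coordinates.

(3.5, -3.75)

Call the three points A, B, C in the order given.
Side lengths²: AB² = 435.25, AC² = 148.25, BC² = 130.
Since AB² = 435.25 ≥ 148.25 + 130 = 278.25, the angle opposite AB is not acute, so the smallest enclosing circle has AB as diameter.
Centre = midpoint of AB = (3.5, -3.75), r² = 435.25/4 = 108.8125.
Centre = (3.5, -3.75).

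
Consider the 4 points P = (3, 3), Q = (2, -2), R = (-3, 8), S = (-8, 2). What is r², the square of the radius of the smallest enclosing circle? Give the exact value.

The minimum enclosing circle is determined by three boundary points: Q, R, S.
Their circumcentre is (-2.125, 2.1875) with r² = 34.55078125.
The farthest remaining point P is at distance² 26.92578125 ≤ 34.55078125.

34.55078125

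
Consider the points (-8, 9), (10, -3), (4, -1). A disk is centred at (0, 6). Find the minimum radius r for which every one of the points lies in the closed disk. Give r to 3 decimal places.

The required radius is the distance from (0, 6) to the farthest point.
Squared distances: 73, 181, 65.
Maximum is 181, attained at (10, -3).
r = √181 ≈ 13.454.

13.454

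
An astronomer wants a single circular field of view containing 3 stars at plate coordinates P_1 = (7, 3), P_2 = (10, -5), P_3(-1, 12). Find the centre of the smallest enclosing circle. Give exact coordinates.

(4.5, 3.5)

Side lengths²: P_1P_2² = 73, P_1P_3² = 145, P_2P_3² = 410.
Since P_2P_3² = 410 ≥ 145 + 73 = 218, the angle opposite P_2P_3 is not acute, so the smallest enclosing circle has P_2P_3 as diameter.
Centre = midpoint of P_2P_3 = (4.5, 3.5), r² = 410/4 = 102.5.
Centre = (4.5, 3.5).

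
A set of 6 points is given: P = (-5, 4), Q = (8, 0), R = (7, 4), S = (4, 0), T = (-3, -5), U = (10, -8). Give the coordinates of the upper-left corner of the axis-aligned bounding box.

(-5, 4)

x-range [-5, 10], y-range [-8, 4].
The upper-left corner is (-5, 4).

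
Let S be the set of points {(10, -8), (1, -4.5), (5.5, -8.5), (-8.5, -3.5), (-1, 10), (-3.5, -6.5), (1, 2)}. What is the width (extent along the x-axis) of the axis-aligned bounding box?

18.5

max x = 10, min x = -8.5, so width = 18.5.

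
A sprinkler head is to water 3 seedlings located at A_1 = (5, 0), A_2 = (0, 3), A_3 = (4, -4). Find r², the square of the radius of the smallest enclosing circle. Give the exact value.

16.25

Side lengths²: A_1A_2² = 34, A_1A_3² = 17, A_2A_3² = 65.
Since A_2A_3² = 65 ≥ 34 + 17 = 51, the angle opposite A_2A_3 is not acute, so the smallest enclosing circle has A_2A_3 as diameter.
Centre = midpoint of A_2A_3 = (2, -0.5), r² = 65/4 = 16.25.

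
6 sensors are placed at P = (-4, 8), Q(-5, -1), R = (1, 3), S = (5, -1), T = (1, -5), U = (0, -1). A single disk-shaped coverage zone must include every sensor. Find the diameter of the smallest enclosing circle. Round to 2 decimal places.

13.93

The minimum enclosing circle of a finite set is fixed by two of the points (as a diameter) or three (as a circumcircle).
The farthest pair is P–T with squared distance 194. The circle on this segment as diameter has centre (-1.5, 1.5) and r² = 194/4 = 48.5.
Check Q: distance² to centre = 18.5 ≤ 48.5, so it lies inside.
All remaining points lie in this disk, and no smaller disk contains both endpoints, so this is the minimum enclosing circle.
Diameter = 2r = 2√(48.5) ≈ 13.93.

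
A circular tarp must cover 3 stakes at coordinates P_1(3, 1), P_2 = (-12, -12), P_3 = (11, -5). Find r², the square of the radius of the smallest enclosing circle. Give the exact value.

144.5

Side lengths²: P_1P_2² = 394, P_1P_3² = 100, P_2P_3² = 578.
Since P_2P_3² = 578 ≥ 394 + 100 = 494, the angle opposite P_2P_3 is not acute, so the smallest enclosing circle has P_2P_3 as diameter.
Centre = midpoint of P_2P_3 = (-0.5, -8.5), r² = 578/4 = 144.5.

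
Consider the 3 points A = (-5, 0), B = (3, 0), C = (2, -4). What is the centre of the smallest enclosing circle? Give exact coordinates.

(-1, -1.125)

Side lengths²: AB² = 64, AC² = 65, BC² = 17.
Since AC² = 65 < 64 + 17 = 81, the triangle is acute, so the smallest enclosing circle is the circumcircle.
Circumcentre = (-1, -1.125), r² = 17.265625.
Centre = (-1, -1.125).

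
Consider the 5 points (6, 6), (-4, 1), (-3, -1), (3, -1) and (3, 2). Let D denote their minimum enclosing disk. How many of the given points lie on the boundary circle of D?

By Welzl's lemma the MEC is supported by two points (diametrically opposite) or three points (on a circumcircle).
The farthest pair is (6, 6)–(-3, -1) with squared distance 130. The circle on this segment as diameter has centre (1.5, 2.5) and r² = 130/4 = 32.5.
Check (-4, 1): distance² to centre = 32.5 ≤ 32.5, so it lies inside.
All remaining points lie in this disk, and no smaller disk contains both endpoints, so this is the minimum enclosing circle.
The points at distance exactly r from the centre are (6, 6), (-4, 1), (-3, -1) — 3 points.

3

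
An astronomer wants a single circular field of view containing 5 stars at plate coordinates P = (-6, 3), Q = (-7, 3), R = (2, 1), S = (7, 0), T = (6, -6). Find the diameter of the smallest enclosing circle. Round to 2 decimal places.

The farthest pair is Q–T with squared distance 250. The circle on this segment as diameter has centre (-0.5, -1.5) and r² = 250/4 = 62.5.
Check P: distance² to centre = 50.5 ≤ 62.5, so it lies inside.
All remaining points lie in this disk, and no smaller disk contains both endpoints, so this is the minimum enclosing circle.
Diameter = 2r = 2√(62.5) ≈ 15.81.

15.81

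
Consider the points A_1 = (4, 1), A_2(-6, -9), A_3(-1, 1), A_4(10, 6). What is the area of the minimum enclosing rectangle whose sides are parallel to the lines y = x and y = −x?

In coordinates u = x + y, v = x − y the rectangle is axis-aligned; the map (x,y)→(u,v) scales areas by 2.
u-values: 5, -15, 0, 16; range = 16 − (-15) = 31.
v-values: 3, 3, -2, 4; range = 4 − (-2) = 6.
Area = (31 × 6) / 2 = 93.

93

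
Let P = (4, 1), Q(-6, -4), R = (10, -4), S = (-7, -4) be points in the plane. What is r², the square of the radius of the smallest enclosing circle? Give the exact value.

A smallest enclosing disk is always determined by at most three of the input points on its boundary.
The farthest pair is R–S with squared distance 289. The circle on this segment as diameter has centre (1.5, -4) and r² = 289/4 = 72.25.
Check P: distance² to centre = 31.25 ≤ 72.25, so it lies inside.
All remaining points lie in this disk, and no smaller disk contains both endpoints, so this is the minimum enclosing circle.

72.25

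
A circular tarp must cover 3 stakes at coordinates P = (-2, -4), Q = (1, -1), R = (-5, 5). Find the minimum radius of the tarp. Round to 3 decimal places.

Side lengths²: PQ² = 18, PR² = 90, QR² = 72.
Since PR² = 90 ≥ 72 + 18 = 90, the angle opposite PR is not acute, so the smallest enclosing circle has PR as diameter.
Centre = midpoint of PR = (-3.5, 0.5), r² = 90/4 = 22.5.
r = √(22.5) ≈ 4.743.

4.743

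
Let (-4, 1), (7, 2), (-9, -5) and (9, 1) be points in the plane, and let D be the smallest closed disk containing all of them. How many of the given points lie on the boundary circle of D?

2

A smallest enclosing disk is always determined by at most three of the input points on its boundary.
The farthest pair is (-9, -5)–(9, 1) with squared distance 360. The circle on this segment as diameter has centre (0, -2) and r² = 360/4 = 90.
Check (-4, 1): distance² to centre = 25 ≤ 90, so it lies inside.
All remaining points lie in this disk, and no smaller disk contains both endpoints, so this is the minimum enclosing circle.
The points at distance exactly r from the centre are (-9, -5), (9, 1) — 2 points.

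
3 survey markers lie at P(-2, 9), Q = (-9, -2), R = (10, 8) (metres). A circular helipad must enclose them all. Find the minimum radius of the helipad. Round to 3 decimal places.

10.735

Side lengths²: PQ² = 170, PR² = 145, QR² = 461.
Since QR² = 461 ≥ 170 + 145 = 315, the angle opposite QR is not acute, so the smallest enclosing circle has QR as diameter.
Centre = midpoint of QR = (0.5, 3), r² = 461/4 = 115.25.
r = √(115.25) ≈ 10.735.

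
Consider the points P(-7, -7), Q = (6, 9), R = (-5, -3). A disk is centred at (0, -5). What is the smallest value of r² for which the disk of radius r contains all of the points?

The required radius is the distance from (0, -5) to the farthest point.
Squared distances: 53, 232, 29.
Maximum is 232, attained at Q.

232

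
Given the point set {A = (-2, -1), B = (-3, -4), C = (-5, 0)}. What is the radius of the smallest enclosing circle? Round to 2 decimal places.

Side lengths²: AB² = 10, AC² = 10, BC² = 20.
Since BC² = 20 ≥ 10 + 10 = 20, the angle opposite BC is not acute, so the smallest enclosing circle has BC as diameter.
Centre = midpoint of BC = (-4, -2), r² = 20/4 = 5.
r = √5 ≈ 2.24.

2.24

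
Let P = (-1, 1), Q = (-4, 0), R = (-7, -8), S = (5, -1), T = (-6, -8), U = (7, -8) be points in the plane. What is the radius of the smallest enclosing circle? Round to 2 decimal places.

7.26

The minimum enclosing circle of a finite set is fixed by two of the points (as a diameter) or three (as a circumcircle).
The minimum enclosing circle is determined by three boundary points: Q, R, U.
Their circumcentre is (0, -6.0625) with r² = 52.75390625.
The farthest remaining point P is at distance² 50.87890625 ≤ 52.75390625.
r = √(52.75390625) ≈ 7.26.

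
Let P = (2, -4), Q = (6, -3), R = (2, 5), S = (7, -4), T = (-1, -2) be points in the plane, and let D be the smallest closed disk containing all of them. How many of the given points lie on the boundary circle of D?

3

A smallest enclosing disk is always determined by at most three of the input points on its boundary.
The minimum enclosing circle is determined by three boundary points: R, S, T.
Their circumcentre is (117/31, 3/31) with r² = 26129/961.
The farthest remaining point P is at distance² 19154/961 ≤ 26129/961.
The points at distance exactly r from the centre are R, S, T — 3 points.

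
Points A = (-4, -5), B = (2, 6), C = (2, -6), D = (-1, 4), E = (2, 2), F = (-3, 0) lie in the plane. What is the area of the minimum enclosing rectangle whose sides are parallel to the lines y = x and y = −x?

In coordinates u = x + y, v = x − y the rectangle is axis-aligned; the map (x,y)→(u,v) scales areas by 2.
u-values: -9, 8, -4, 3, 4, -3; range = 8 − (-9) = 17.
v-values: 1, -4, 8, -5, 0, -3; range = 8 − (-5) = 13.
Area = (17 × 13) / 2 = 110.5.

110.5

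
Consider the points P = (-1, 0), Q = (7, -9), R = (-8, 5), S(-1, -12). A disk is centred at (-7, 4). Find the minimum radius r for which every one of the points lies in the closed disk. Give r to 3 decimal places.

19.105

The required radius is the distance from (-7, 4) to the farthest point.
Squared distances: 52, 365, 2, 292.
Maximum is 365, attained at Q.
r = √365 ≈ 19.105.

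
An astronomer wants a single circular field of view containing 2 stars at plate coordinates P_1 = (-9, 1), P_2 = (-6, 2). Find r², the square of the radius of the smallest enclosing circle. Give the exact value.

The smallest circle enclosing two points has them as diameter endpoints.
Centre = midpoint = (-7.5, 1.5); r² = |P_1P_2|²/4 = 10/4 = 2.5.

2.5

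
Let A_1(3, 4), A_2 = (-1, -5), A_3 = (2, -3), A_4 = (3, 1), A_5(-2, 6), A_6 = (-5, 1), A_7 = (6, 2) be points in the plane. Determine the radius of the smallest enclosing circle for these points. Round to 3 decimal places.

By Welzl's lemma the MEC is supported by two points (diametrically opposite) or three points (on a circumcircle).
The minimum enclosing circle is determined by three boundary points: A_2, A_5, A_7.
Their circumcentre is (1/3, 2/3) with r² = 305/9.
The farthest remaining point A_6 is at distance² 257/9 ≤ 305/9.
r = √(305/9) ≈ 5.821.

5.821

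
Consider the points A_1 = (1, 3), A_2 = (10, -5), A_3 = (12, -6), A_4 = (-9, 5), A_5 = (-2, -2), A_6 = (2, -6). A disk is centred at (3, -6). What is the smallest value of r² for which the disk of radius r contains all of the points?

265

The required radius is the distance from (3, -6) to the farthest point.
Squared distances: 85, 50, 81, 265, 41, 1.
Maximum is 265, attained at A_4.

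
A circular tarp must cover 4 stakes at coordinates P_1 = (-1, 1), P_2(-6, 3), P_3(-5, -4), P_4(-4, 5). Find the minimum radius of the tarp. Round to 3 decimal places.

A smallest enclosing disk is always determined by at most three of the input points on its boundary.
The farthest pair is P_3–P_4 with squared distance 82. The circle on this segment as diameter has centre (-4.5, 0.5) and r² = 82/4 = 20.5.
Check P_1: distance² to centre = 12.5 ≤ 20.5, so it lies inside.
All remaining points lie in this disk, and no smaller disk contains both endpoints, so this is the minimum enclosing circle.
r = √(20.5) ≈ 4.528.

4.528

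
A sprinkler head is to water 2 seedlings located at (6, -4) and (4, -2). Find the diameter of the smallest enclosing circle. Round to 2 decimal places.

The smallest circle enclosing two points has them as diameter endpoints.
Centre = midpoint = (5, -3); r² = |(6, -4)−(4, -2)|²/4 = 8/4 = 2.
Diameter = 2r = 2√2 ≈ 2.83.

2.83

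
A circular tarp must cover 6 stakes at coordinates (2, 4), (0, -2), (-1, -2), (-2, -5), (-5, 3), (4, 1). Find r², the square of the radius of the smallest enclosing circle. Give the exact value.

By Welzl's lemma the MEC is supported by two points (diametrically opposite) or three points (on a circumcircle).
The minimum enclosing circle is determined by three boundary points: (-2, -5), (-5, 3), (4, 1).
Their circumcentre is (-21/22, -1/22) with r² = 6205/242.
The farthest remaining point (2, 4) is at distance² 6073/242 ≤ 6205/242.

6205/242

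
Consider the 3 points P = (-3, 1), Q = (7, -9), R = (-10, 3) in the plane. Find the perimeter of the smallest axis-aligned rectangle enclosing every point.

58

Width = max x − min x = 7 − (-10) = 17.
Height = max y − min y = 3 − (-9) = 12.
Perimeter = 2(17 + 12) = 58.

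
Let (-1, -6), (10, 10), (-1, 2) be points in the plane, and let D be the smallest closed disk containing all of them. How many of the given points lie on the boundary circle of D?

2

Call the three points A, B, C in the order given.
Side lengths²: AB² = 377, AC² = 64, BC² = 185.
Since AB² = 377 ≥ 185 + 64 = 249, the angle opposite AB is not acute, so the smallest enclosing circle has AB as diameter.
Centre = midpoint of AB = (4.5, 2), r² = 377/4 = 94.25.
The points at distance exactly r from the centre are (-1, -6), (10, 10) — 2 points.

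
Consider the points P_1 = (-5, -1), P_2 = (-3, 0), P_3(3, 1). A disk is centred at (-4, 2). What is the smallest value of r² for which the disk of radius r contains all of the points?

The required radius is the distance from (-4, 2) to the farthest point.
Squared distances: 10, 5, 50.
Maximum is 50, attained at P_3.

50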